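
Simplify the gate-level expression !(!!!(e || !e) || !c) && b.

c && b

!(!!!(e || !e) || !c) && b
= !(!(e || !e) || !c) && b   [double negation]
= (e || !e) && c && b   [De Morgan]
= c && b   [complement / identity]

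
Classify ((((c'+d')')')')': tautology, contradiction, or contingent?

((((c'+d')')')')'
= ((c'+d')')'   [double negation]
= c'+d'   [double negation]
This depends on c, d, so it is not a constant.

contingent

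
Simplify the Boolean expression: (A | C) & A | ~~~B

A | ~B

(A | C) & A | ~~~B
= (A | C) & A | ~B
= A | ~B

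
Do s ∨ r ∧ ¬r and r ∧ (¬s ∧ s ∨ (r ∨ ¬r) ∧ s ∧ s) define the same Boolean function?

No

E1: s ∨ r ∧ ¬r
    = s   (complement / identity)
E2: r ∧ (¬s ∧ s ∨ (r ∨ ¬r) ∧ s ∧ s)
    = r ∧ (¬s ∧ s ∨ s ∧ s)   (complement / identity)
    = r ∧ s   (distribution)
These differ: at r=0, s=1, E1 = 1 but E2 = 0.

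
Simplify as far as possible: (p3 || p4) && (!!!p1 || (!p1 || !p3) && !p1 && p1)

(p3 || p4) && !p1

(p3 || p4) && (!!!p1 || (!p1 || !p3) && !p1 && p1)
= (p3 || p4) && (!!!p1 || !p1 && p1)   (absorption)
= (p3 || p4) && !!!p1   (complement / identity)
= (p3 || p4) && !p1   (double negation)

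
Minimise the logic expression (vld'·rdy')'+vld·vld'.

(vld'·rdy')'+vld·vld'
= vld+rdy+vld·vld'   — De Morgan
= vld+rdy   — complement / identity

vld+rdy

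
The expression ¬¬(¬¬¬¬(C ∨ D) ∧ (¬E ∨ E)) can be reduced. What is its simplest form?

¬¬(¬¬¬¬(C ∨ D) ∧ (¬E ∨ E))
= ¬¬(¬¬(C ∨ D) ∧ (¬E ∨ E))   [double negation]
= ¬¬¬¬(C ∨ D)   [complement / identity]
= ¬¬(C ∨ D)   [double negation]
= C ∨ D   [double negation]

C ∨ D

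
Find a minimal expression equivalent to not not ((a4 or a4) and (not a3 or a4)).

a4

not not ((a4 or a4) and (not a3 or a4))
= not not (a4 or a4 and not a3)   [distribution]
= not not a4   [absorption]
= a4   [double negation]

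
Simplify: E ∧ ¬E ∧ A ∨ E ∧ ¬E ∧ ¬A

E ∧ ¬E ∧ A ∨ E ∧ ¬E ∧ ¬A
= E ∧ ¬E
= False

False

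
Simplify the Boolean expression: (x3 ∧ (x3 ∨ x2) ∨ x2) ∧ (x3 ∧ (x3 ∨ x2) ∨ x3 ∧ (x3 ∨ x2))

x3

(x3 ∧ (x3 ∨ x2) ∨ x2) ∧ (x3 ∧ (x3 ∨ x2) ∨ x3 ∧ (x3 ∨ x2))
= (x3 ∧ (x3 ∨ x2) ∨ x2) ∧ x3 ∧ (x3 ∨ x2)   [idempotence]
= x3 ∧ (x3 ∨ x2)   [absorption]
= x3   [absorption]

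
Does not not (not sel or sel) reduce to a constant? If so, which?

yes, True

not not (not sel or sel)
= not sel or sel   [double negation]
= True   [complement]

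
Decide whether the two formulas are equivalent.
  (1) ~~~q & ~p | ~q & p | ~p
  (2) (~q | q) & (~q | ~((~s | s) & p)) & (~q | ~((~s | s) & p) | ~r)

E1: ~~~q & ~p | ~q & p | ~p
    = ~q & ~p | ~q & p | ~p   — double negation
    = ~q | ~p   — distribution
E2: (~q | q) & (~q | ~((~s | s) & p)) & (~q | ~((~s | s) & p) | ~r)
    = (~q | q) & (~q | ~((~s | s) & p))   — absorption
    = ~q | ~((~s | s) & p)   — complement / identity
    = ~q | ~p   — complement / identity
Both reduce to ~q | ~p, so they are equivalent.

Yes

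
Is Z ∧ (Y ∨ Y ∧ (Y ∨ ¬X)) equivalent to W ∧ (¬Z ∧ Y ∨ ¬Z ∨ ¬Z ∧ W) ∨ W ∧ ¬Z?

E1: Z ∧ (Y ∨ Y ∧ (Y ∨ ¬X))
    = Z ∧ (Y ∨ Y)   — absorption
    = Z ∧ Y   — idempotence
E2: W ∧ (¬Z ∧ Y ∨ ¬Z ∨ ¬Z ∧ W) ∨ W ∧ ¬Z
    = W ∧ (¬Z ∧ Y ∨ ¬Z) ∨ W ∧ ¬Z   — absorption
    = W ∧ ¬Z ∨ W ∧ ¬Z   — absorption
    = W ∧ ¬Z   — idempotence
These differ: at W=1, X=0, Y=1, Z=0, E1 = 0 but E2 = 1.

No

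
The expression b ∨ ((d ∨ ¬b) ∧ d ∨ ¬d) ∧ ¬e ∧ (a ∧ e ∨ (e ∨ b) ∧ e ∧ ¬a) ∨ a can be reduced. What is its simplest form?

b ∨ ((d ∨ ¬b) ∧ d ∨ ¬d) ∧ ¬e ∧ (a ∧ e ∨ (e ∨ b) ∧ e ∧ ¬a) ∨ a
= b ∨ (d ∨ ¬d) ∧ ¬e ∧ (a ∧ e ∨ (e ∨ b) ∧ e ∧ ¬a) ∨ a
= b ∨ ¬e ∧ (a ∧ e ∨ (e ∨ b) ∧ e ∧ ¬a) ∨ a
= b ∨ ¬e ∧ (a ∧ e ∨ e ∧ ¬a) ∨ a
= b ∨ ¬e ∧ e ∨ a
= b ∨ a

b ∨ a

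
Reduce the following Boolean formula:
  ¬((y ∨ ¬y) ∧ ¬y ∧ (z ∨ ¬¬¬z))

y

¬((y ∨ ¬y) ∧ ¬y ∧ (z ∨ ¬¬¬z))
= ¬(¬y ∧ (z ∨ ¬¬¬z))   (complement / identity)
= ¬(¬y ∧ (z ∨ ¬z))   (double negation)
= ¬¬y   (complement / identity)
= y   (double negation)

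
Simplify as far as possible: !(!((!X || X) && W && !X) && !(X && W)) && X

!(!((!X || X) && W && !X) && !(X && W)) && X
= ((!X || X) && W && !X || X && W) && X   — De Morgan
= (W && !X || X && W) && X   — complement / identity
= W && X   — distribution

W && X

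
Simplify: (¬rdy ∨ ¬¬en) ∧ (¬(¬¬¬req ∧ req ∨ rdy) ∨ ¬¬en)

(¬rdy ∨ ¬¬en) ∧ (¬(¬¬¬req ∧ req ∨ rdy) ∨ ¬¬en)
= (¬rdy ∨ ¬¬en) ∧ (¬(¬req ∧ req ∨ rdy) ∨ ¬¬en)   [double negation]
= (¬rdy ∨ ¬¬en) ∧ (¬rdy ∨ ¬¬en)   [complement / identity]
= ¬rdy ∨ ¬¬en   [idempotence]
= ¬rdy ∨ en   [double negation]

¬rdy ∨ en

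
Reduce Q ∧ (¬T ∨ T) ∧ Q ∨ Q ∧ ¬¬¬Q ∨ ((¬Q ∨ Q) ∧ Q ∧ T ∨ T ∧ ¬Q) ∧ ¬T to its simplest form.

Q ∧ (¬T ∨ T) ∧ Q ∨ Q ∧ ¬¬¬Q ∨ ((¬Q ∨ Q) ∧ Q ∧ T ∨ T ∧ ¬Q) ∧ ¬T
= Q ∧ (¬T ∨ T) ∧ Q ∨ Q ∧ ¬Q ∨ ((¬Q ∨ Q) ∧ Q ∧ T ∨ T ∧ ¬Q) ∧ ¬T
= Q ∧ Q ∨ Q ∧ ¬Q ∨ ((¬Q ∨ Q) ∧ Q ∧ T ∨ T ∧ ¬Q) ∧ ¬T
= Q ∨ ((¬Q ∨ Q) ∧ Q ∧ T ∨ T ∧ ¬Q) ∧ ¬T
= Q ∨ (Q ∧ T ∨ T ∧ ¬Q) ∧ ¬T
= Q ∨ T ∧ ¬T
= Q

Q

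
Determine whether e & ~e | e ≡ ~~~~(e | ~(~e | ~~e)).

Yes

E1: e & ~e | e
    = e   [complement / identity]
E2: ~~~~(e | ~(~e | ~~e))
    = ~~~~(e | e & ~e)   [De Morgan]
    = ~~~~e   [complement / identity]
    = ~~e   [double negation]
    = e   [double negation]
Both reduce to e, so they are equivalent.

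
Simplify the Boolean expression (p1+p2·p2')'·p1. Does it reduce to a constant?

(p1+p2·p2')'·p1
= p1'·p1
= 0

0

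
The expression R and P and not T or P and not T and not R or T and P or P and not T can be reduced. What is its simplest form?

R and P and not T or P and not T and not R or T and P or P and not T
= R and P and not T or P and not T and not R or P   [distribution]
= P and not T or P   [distribution]
= P   [absorption]

P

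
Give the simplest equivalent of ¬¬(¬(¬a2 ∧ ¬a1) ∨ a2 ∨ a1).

¬¬(¬(¬a2 ∧ ¬a1) ∨ a2 ∨ a1)
= ¬¬(a2 ∨ a1 ∨ a2 ∨ a1)   (De Morgan)
= ¬¬(a2 ∨ a1)   (idempotence)
= a2 ∨ a1   (double negation)

a2 ∨ a1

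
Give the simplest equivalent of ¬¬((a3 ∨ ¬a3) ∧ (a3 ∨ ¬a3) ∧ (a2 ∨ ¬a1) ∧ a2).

a2

¬¬((a3 ∨ ¬a3) ∧ (a3 ∨ ¬a3) ∧ (a2 ∨ ¬a1) ∧ a2)
= ¬¬((a3 ∨ ¬a3) ∧ (a2 ∨ ¬a1) ∧ a2)   (idempotence)
= (a3 ∨ ¬a3) ∧ (a2 ∨ ¬a1) ∧ a2   (double negation)
= (a2 ∨ ¬a1) ∧ a2   (complement / identity)
= a2   (absorption)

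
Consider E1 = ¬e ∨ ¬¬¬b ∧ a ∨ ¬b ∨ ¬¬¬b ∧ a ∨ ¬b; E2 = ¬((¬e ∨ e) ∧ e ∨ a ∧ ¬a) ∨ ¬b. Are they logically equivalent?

E1: ¬e ∨ ¬¬¬b ∧ a ∨ ¬b ∨ ¬¬¬b ∧ a ∨ ¬b
    = ¬e ∨ ¬¬¬b ∧ a ∨ ¬b   [idempotence]
    = ¬e ∨ ¬b ∧ a ∨ ¬b   [double negation]
    = ¬e ∨ ¬b   [absorption]
E2: ¬((¬e ∨ e) ∧ e ∨ a ∧ ¬a) ∨ ¬b
    = ¬(e ∨ a ∧ ¬a) ∨ ¬b   [complement / identity]
    = ¬e ∨ ¬b   [complement / identity]
Both reduce to ¬e ∨ ¬b, so they are equivalent.

Yes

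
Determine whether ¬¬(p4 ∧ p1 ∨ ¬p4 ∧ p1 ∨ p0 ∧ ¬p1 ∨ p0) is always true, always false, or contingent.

contingent

¬¬(p4 ∧ p1 ∨ ¬p4 ∧ p1 ∨ p0 ∧ ¬p1 ∨ p0)
= ¬¬(p1 ∨ p0 ∧ ¬p1 ∨ p0)
= ¬¬(p1 ∨ p0)
= p1 ∨ p0
This depends on p0, p1, so it is not a constant.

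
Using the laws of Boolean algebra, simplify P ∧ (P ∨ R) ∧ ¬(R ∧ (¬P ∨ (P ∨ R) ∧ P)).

P ∧ ¬R

P ∧ (P ∨ R) ∧ ¬(R ∧ (¬P ∨ (P ∨ R) ∧ P))
= P ∧ (P ∨ R) ∧ ¬(R ∧ (¬P ∨ P))
= P ∧ ¬(R ∧ (¬P ∨ P))
= P ∧ ¬R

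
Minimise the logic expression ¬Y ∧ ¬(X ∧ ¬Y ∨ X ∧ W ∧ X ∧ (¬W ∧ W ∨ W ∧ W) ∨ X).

¬Y ∧ ¬(X ∧ ¬Y ∨ X ∧ W ∧ X ∧ (¬W ∧ W ∨ W ∧ W) ∨ X)
= ¬Y ∧ ¬(X ∧ ¬Y ∨ X ∧ W ∧ X ∧ W ∨ X)   — distribution
= ¬Y ∧ ¬(X ∧ ¬Y ∨ X ∧ W ∨ X)   — idempotence
= ¬Y ∧ ¬(X ∧ ¬Y ∨ X)   — absorption
= ¬Y ∧ ¬X   — absorption

¬Y ∧ ¬X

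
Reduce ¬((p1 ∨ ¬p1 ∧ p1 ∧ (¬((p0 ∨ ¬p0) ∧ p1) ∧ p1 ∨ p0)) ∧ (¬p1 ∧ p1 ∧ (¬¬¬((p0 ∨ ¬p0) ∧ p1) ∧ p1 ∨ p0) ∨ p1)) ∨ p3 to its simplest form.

¬p1 ∨ p3

¬((p1 ∨ ¬p1 ∧ p1 ∧ (¬((p0 ∨ ¬p0) ∧ p1) ∧ p1 ∨ p0)) ∧ (¬p1 ∧ p1 ∧ (¬¬¬((p0 ∨ ¬p0) ∧ p1) ∧ p1 ∨ p0) ∨ p1)) ∨ p3
= ¬((p1 ∨ ¬p1 ∧ p1 ∧ (¬((p0 ∨ ¬p0) ∧ p1) ∧ p1 ∨ p0)) ∧ (¬p1 ∧ p1 ∧ (¬((p0 ∨ ¬p0) ∧ p1) ∧ p1 ∨ p0) ∨ p1)) ∨ p3
= ¬(¬p1 ∧ p1 ∧ (¬((p0 ∨ ¬p0) ∧ p1) ∧ p1 ∨ p0) ∨ p1 ∧ p1) ∨ p3
= ¬(¬p1 ∧ p1 ∧ (¬p1 ∧ p1 ∨ p0) ∨ p1 ∧ p1) ∨ p3
= ¬(¬p1 ∧ p1 ∨ p1 ∧ p1) ∨ p3
= ¬p1 ∨ p3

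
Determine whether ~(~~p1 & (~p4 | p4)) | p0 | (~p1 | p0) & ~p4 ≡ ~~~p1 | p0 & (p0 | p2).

E1: ~(~~p1 & (~p4 | p4)) | p0 | (~p1 | p0) & ~p4
    = ~(p1 & (~p4 | p4)) | p0 | (~p1 | p0) & ~p4   (double negation)
    = ~p1 | p0 | (~p1 | p0) & ~p4   (complement / identity)
    = ~p1 | p0   (absorption)
E2: ~~~p1 | p0 & (p0 | p2)
    = ~~~p1 | p0   (absorption)
    = ~p1 | p0   (double negation)
Both reduce to ~p1 | p0, so they are equivalent.

Yes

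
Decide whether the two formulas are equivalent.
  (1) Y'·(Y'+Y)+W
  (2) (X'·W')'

No

E1: Y'·(Y'+Y)+W
    = Y'+W   [complement / identity]
E2: (X'·W')'
    = X+W   [De Morgan]
These differ: at W=0, X=1, Y=1, E1 = 0 but E2 = 1.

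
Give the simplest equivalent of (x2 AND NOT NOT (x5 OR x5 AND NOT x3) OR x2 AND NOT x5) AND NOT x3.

(x2 AND NOT NOT (x5 OR x5 AND NOT x3) OR x2 AND NOT x5) AND NOT x3
= (x2 AND NOT NOT x5 OR x2 AND NOT x5) AND NOT x3   — absorption
= (x2 AND x5 OR x2 AND NOT x5) AND NOT x3   — double negation
= x2 AND NOT x3   — distribution

x2 AND NOT x3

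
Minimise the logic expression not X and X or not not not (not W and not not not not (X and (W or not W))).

W or not X

not X and X or not not not (not W and not not not not (X and (W or not W)))
= not not not (not W and not not not not (X and (W or not W)))
= not (not W and not not not not (X and (W or not W)))
= not (not W and not not (X and (W or not W)))
= not (not W and not not X)
= W or not X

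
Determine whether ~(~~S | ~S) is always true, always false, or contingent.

always false

~(~~S | ~S)
= ~S & S   [De Morgan]
= 0   [complement]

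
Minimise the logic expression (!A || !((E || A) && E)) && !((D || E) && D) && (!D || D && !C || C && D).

(!A || !E) && !D

(!A || !((E || A) && E)) && !((D || E) && D) && (!D || D && !C || C && D)
= (!A || !E) && !((D || E) && D) && (!D || D && !C || C && D)   (absorption)
= (!A || !E) && !((D || E) && D) && (!D || D)   (distribution)
= (!A || !E) && !D && (!D || D)   (absorption)
= (!A || !E) && !D   (complement / identity)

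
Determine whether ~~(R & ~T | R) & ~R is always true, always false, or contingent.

~~(R & ~T | R) & ~R
= ~~R & ~R   — absorption
= R & ~R   — double negation
= 0   — complement

always false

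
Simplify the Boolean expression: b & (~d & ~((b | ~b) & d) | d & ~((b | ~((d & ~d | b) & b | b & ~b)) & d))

b & ~d

b & (~d & ~((b | ~b) & d) | d & ~((b | ~((d & ~d | b) & b | b & ~b)) & d))
= b & (~d & ~((b | ~b) & d) | d & ~((b | ~(b & b | b & ~b)) & d))   [complement / identity]
= b & (~d & ~((b | ~b) & d) | d & ~((b | ~b) & d))   [distribution]
= b & ~((b | ~b) & d)   [distribution]
= b & ~d   [complement / identity]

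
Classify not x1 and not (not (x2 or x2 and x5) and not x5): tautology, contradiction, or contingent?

not x1 and not (not (x2 or x2 and x5) and not x5)
= not x1 and (x2 or x2 and x5 or x5)
= not x1 and (x2 or x5)
This depends on x1, x2, x5, so it is not a constant.

contingent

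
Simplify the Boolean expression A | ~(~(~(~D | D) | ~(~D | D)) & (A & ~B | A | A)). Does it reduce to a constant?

A | ~(~(~(~D | D) | ~(~D | D)) & (A & ~B | A | A))
= A | ~(~~(~D | D) & (A & ~B | A | A))   — idempotence
= A | ~((~D | D) & (A & ~B | A | A))   — double negation
= A | ~((~D | D) & (A | A))   — absorption
= A | ~(A | A)   — complement / identity
= A | ~A   — idempotence
= 1   — complement

1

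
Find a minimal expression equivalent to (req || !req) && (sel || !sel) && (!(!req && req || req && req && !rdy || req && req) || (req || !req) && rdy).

!req || rdy

(req || !req) && (sel || !sel) && (!(!req && req || req && req && !rdy || req && req) || (req || !req) && rdy)
= (req || !req) && (!(!req && req || req && req && !rdy || req && req) || (req || !req) && rdy)   — complement / identity
= (req || !req) && (!(!req && req || req && req && !rdy || req && req) || rdy)   — complement / identity
= (req || !req) && (!(!req && req || req && req) || rdy)   — absorption
= (req || !req) && (!req || rdy)   — distribution
= !req || rdy   — complement / identity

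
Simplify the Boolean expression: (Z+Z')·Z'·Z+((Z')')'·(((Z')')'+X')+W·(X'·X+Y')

Z'+W·Y'

(Z+Z')·Z'·Z+((Z')')'·(((Z')')'+X')+W·(X'·X+Y')
= (Z+Z')·Z'·Z+((Z')')'+W·(X'·X+Y')
= (Z+Z')·Z'·Z+((Z')')'+W·Y'
= Z'·Z+((Z')')'+W·Y'
= ((Z')')'+W·Y'
= Z'+W·Y'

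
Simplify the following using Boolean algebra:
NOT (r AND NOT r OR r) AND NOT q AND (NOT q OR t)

NOT r AND NOT q

NOT (r AND NOT r OR r) AND NOT q AND (NOT q OR t)
= NOT (r AND NOT r OR r) AND NOT q   — absorption
= NOT r AND NOT q   — complement / identity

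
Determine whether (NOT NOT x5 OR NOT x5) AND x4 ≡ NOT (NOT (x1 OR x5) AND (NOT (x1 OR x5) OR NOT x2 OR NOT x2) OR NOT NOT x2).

No

E1: (NOT NOT x5 OR NOT x5) AND x4
    = (x5 OR NOT x5) AND x4
    = x4
E2: NOT (NOT (x1 OR x5) AND (NOT (x1 OR x5) OR NOT x2 OR NOT x2) OR NOT NOT x2)
    = NOT (NOT (x1 OR x5) AND (NOT (x1 OR x5) OR NOT x2) OR NOT NOT x2)
    = NOT (NOT (x1 OR x5) OR NOT NOT x2)
    = (x1 OR x5) AND NOT x2
These differ: at x1=0, x2=1, x4=1, x5=0, E1 = 1 but E2 = 0.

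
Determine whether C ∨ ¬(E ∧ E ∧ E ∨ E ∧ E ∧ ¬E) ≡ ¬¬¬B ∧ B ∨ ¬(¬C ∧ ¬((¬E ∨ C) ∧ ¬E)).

E1: C ∨ ¬(E ∧ E ∧ E ∨ E ∧ E ∧ ¬E)
    = C ∨ ¬(E ∧ E)   (distribution)
    = C ∨ ¬E   (idempotence)
E2: ¬¬¬B ∧ B ∨ ¬(¬C ∧ ¬((¬E ∨ C) ∧ ¬E))
    = ¬¬¬B ∧ B ∨ ¬(¬C ∧ ¬¬E)   (absorption)
    = ¬B ∧ B ∨ ¬(¬C ∧ ¬¬E)   (double negation)
    = ¬(¬C ∧ ¬¬E)   (complement / identity)
    = C ∨ ¬E   (De Morgan)
Both reduce to C ∨ ¬E, so they are equivalent.

Yes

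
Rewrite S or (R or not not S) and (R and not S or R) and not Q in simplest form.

S or R and not Q

S or (R or not not S) and (R and not S or R) and not Q
= S or (R or not not S) and R and not Q   (absorption)
= S or (R or S) and R and not Q   (double negation)
= S or R and not Q   (absorption)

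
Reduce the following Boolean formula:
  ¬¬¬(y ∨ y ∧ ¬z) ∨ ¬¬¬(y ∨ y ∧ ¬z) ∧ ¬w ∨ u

¬¬¬(y ∨ y ∧ ¬z) ∨ ¬¬¬(y ∨ y ∧ ¬z) ∧ ¬w ∨ u
= ¬¬¬(y ∨ y ∧ ¬z) ∨ u   — absorption
= ¬¬¬y ∨ u   — absorption
= ¬y ∨ u   — double negation

¬y ∨ u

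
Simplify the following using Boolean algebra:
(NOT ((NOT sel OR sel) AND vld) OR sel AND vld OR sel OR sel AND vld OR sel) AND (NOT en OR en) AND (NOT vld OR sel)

(NOT ((NOT sel OR sel) AND vld) OR sel AND vld OR sel OR sel AND vld OR sel) AND (NOT en OR en) AND (NOT vld OR sel)
= (NOT vld OR sel AND vld OR sel OR sel AND vld OR sel) AND (NOT en OR en) AND (NOT vld OR sel)   [complement / identity]
= (NOT vld OR sel AND vld OR sel OR sel AND vld OR sel) AND (NOT vld OR sel)   [complement / identity]
= (NOT vld OR sel AND vld OR sel) AND (NOT vld OR sel)   [idempotence]
= (NOT vld OR sel) AND (NOT vld OR sel)   [absorption]
= NOT vld OR sel   [idempotence]

NOT vld OR sel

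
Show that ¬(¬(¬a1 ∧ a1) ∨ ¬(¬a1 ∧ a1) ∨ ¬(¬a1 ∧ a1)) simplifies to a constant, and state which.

¬(¬(¬a1 ∧ a1) ∨ ¬(¬a1 ∧ a1) ∨ ¬(¬a1 ∧ a1))
= ¬(¬(¬a1 ∧ a1) ∨ ¬(¬a1 ∧ a1))   (idempotence)
= ¬¬(¬a1 ∧ a1)   (idempotence)
= ¬a1 ∧ a1   (double negation)
= False   (complement)

False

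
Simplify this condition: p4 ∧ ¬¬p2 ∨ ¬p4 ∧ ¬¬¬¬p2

p4 ∧ ¬¬p2 ∨ ¬p4 ∧ ¬¬¬¬p2
= p4 ∧ ¬¬p2 ∨ ¬p4 ∧ ¬¬p2   — double negation
= ¬¬p2   — distribution
= p2   — double negation

p2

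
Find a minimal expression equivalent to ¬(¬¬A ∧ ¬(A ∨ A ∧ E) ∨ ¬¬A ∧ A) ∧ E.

¬(¬¬A ∧ ¬(A ∨ A ∧ E) ∨ ¬¬A ∧ A) ∧ E
= ¬(¬¬A ∧ ¬A ∨ ¬¬A ∧ A) ∧ E
= ¬(¬¬A ∧ (¬A ∨ A)) ∧ E
= ¬(A ∧ (¬A ∨ A)) ∧ E
= ¬A ∧ E

¬A ∧ E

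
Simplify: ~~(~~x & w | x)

x

~~(~~x & w | x)
= ~~(x & w | x)
= ~~x
= x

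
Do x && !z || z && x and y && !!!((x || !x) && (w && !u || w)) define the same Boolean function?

No

E1: x && !z || z && x
    = x   [distribution]
E2: y && !!!((x || !x) && (w && !u || w))
    = y && !!!(w && !u || w)   [complement / identity]
    = y && !!!w   [absorption]
    = y && !w   [double negation]
These differ: at u=1, w=0, x=1, y=0, z=0, E1 = 1 but E2 = 0.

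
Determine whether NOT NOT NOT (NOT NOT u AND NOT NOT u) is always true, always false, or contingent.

NOT NOT NOT (NOT NOT u AND NOT NOT u)
= NOT NOT (NOT u OR NOT u)   (De Morgan)
= NOT (u AND u)   (De Morgan)
= NOT u   (idempotence)
This depends on u, so it is not a constant.

contingent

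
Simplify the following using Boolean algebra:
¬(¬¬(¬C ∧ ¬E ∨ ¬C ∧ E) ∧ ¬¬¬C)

C

¬(¬¬(¬C ∧ ¬E ∨ ¬C ∧ E) ∧ ¬¬¬C)
= ¬(¬C ∧ ¬E ∨ ¬C ∧ E) ∨ ¬¬C   [De Morgan]
= ¬¬C ∨ ¬¬C   [distribution]
= ¬¬C   [idempotence]
= C   [double negation]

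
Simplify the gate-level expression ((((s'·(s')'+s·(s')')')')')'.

((((s'·(s')'+s·(s')')')')')'
= (((((s')')')')')'
= (((s')')')'
= (s')'
= s

s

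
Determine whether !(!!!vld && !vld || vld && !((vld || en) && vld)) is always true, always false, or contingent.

contingent

!(!!!vld && !vld || vld && !((vld || en) && vld))
= !(!!!vld && !vld || vld && !vld)   [absorption]
= !(!vld && !vld || vld && !vld)   [double negation]
= !!vld   [distribution]
= vld   [double negation]
This depends on vld, so it is not a constant.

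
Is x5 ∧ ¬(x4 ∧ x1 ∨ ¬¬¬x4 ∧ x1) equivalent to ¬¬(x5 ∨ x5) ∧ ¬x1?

E1: x5 ∧ ¬(x4 ∧ x1 ∨ ¬¬¬x4 ∧ x1)
    = x5 ∧ ¬(x4 ∧ x1 ∨ ¬x4 ∧ x1)   (double negation)
    = x5 ∧ ¬x1   (distribution)
E2: ¬¬(x5 ∨ x5) ∧ ¬x1
    = ¬¬x5 ∧ ¬x1   (idempotence)
    = x5 ∧ ¬x1   (double negation)
Both reduce to x5 ∧ ¬x1, so they are equivalent.

Yes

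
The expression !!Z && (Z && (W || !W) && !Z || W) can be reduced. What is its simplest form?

Z && W

!!Z && (Z && (W || !W) && !Z || W)
= !!Z && (Z && !Z || W)   [complement / identity]
= !!Z && W   [complement / identity]
= Z && W   [double negation]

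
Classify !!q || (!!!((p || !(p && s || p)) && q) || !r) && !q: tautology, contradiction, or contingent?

tautology

!!q || (!!!((p || !(p && s || p)) && q) || !r) && !q
= !!q || (!!!((p || !p) && q) || !r) && !q   — absorption
= !!q || (!((p || !p) && q) || !r) && !q   — double negation
= !!q || (!q || !r) && !q   — complement / identity
= !!q || !q   — absorption
= q || !q   — double negation
= true   — complement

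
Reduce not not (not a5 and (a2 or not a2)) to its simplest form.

not not (not a5 and (a2 or not a2))
= not not not a5   — complement / identity
= not a5   — double negation

not a5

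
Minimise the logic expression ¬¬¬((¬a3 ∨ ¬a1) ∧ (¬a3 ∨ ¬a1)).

a3 ∧ a1

¬¬¬((¬a3 ∨ ¬a1) ∧ (¬a3 ∨ ¬a1))
= ¬((¬a3 ∨ ¬a1) ∧ (¬a3 ∨ ¬a1))   — double negation
= ¬(¬a3 ∨ ¬a1)   — idempotence
= a3 ∧ a1   — De Morgan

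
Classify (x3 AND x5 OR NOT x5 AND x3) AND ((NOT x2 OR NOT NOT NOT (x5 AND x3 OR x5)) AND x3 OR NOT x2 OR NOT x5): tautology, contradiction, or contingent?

(x3 AND x5 OR NOT x5 AND x3) AND ((NOT x2 OR NOT NOT NOT (x5 AND x3 OR x5)) AND x3 OR NOT x2 OR NOT x5)
= x3 AND ((NOT x2 OR NOT NOT NOT (x5 AND x3 OR x5)) AND x3 OR NOT x2 OR NOT x5)   (distribution)
= x3 AND ((NOT x2 OR NOT NOT NOT x5) AND x3 OR NOT x2 OR NOT x5)   (absorption)
= x3 AND ((NOT x2 OR NOT x5) AND x3 OR NOT x2 OR NOT x5)   (double negation)
= x3 AND (NOT x2 OR NOT x5)   (absorption)
This depends on x2, x3, x5, so it is not a constant.

contingent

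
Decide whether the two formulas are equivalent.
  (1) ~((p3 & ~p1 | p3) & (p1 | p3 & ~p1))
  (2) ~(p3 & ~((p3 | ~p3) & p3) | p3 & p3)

Yes

E1: ~((p3 & ~p1 | p3) & (p1 | p3 & ~p1))
    = ~(p3 & p1 | p3 & ~p1)   — distribution
    = ~p3   — distribution
E2: ~(p3 & ~((p3 | ~p3) & p3) | p3 & p3)
    = ~(p3 & ~p3 | p3 & p3)   — complement / identity
    = ~p3   — distribution
Both reduce to ~p3, so they are equivalent.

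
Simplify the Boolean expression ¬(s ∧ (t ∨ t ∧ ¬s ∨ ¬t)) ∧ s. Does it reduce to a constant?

False

¬(s ∧ (t ∨ t ∧ ¬s ∨ ¬t)) ∧ s
= ¬(s ∧ (t ∨ ¬t)) ∧ s   — absorption
= ¬s ∧ s   — complement / identity
= False   — complement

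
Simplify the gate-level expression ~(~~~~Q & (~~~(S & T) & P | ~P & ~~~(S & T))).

~(~~~~Q & (~~~(S & T) & P | ~P & ~~~(S & T)))
= ~(~~~~Q & ~~~(S & T))
= ~(~~~~Q & ~(S & T))
= ~(~~Q & ~(S & T))
= ~Q | S & T

~Q | S & T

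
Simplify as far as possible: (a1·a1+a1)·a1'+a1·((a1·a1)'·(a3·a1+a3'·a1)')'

a1

(a1·a1+a1)·a1'+a1·((a1·a1)'·(a3·a1+a3'·a1)')'
= (a1·a1+a1)·a1'+a1·(a1·a1+a3·a1+a3'·a1)   [De Morgan]
= (a1·a1+a1)·a1'+a1·(a1·a1+a1)   [distribution]
= a1·a1+a1   [distribution]
= a1+a1   [idempotence]
= a1   [idempotence]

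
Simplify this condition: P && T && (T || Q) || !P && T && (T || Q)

T

P && T && (T || Q) || !P && T && (T || Q)
= T && (T || Q)   [distribution]
= T   [absorption]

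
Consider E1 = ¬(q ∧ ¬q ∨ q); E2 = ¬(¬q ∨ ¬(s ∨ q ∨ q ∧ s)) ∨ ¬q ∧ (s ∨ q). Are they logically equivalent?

E1: ¬(q ∧ ¬q ∨ q)
    = ¬q   [complement / identity]
E2: ¬(¬q ∨ ¬(s ∨ q ∨ q ∧ s)) ∨ ¬q ∧ (s ∨ q)
    = q ∧ (s ∨ q ∨ q ∧ s) ∨ ¬q ∧ (s ∨ q)   [De Morgan]
    = q ∧ (s ∨ q) ∨ ¬q ∧ (s ∨ q)   [absorption]
    = s ∨ q   [distribution]
These differ: at q=1, s=0, E1 = 0 but E2 = 1.

No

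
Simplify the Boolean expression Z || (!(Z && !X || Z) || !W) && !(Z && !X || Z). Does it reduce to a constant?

true

Z || (!(Z && !X || Z) || !W) && !(Z && !X || Z)
= Z || !(Z && !X || Z)   — absorption
= Z || !Z   — absorption
= true   — complement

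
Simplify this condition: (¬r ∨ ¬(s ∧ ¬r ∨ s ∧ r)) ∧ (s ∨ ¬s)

(¬r ∨ ¬(s ∧ ¬r ∨ s ∧ r)) ∧ (s ∨ ¬s)
= (¬r ∨ ¬s) ∧ (s ∨ ¬s)   [distribution]
= ¬r ∨ ¬s   [complement / identity]

¬r ∨ ¬s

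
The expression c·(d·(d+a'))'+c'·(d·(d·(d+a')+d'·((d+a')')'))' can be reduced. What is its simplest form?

c·(d·(d+a'))'+c'·(d·(d·(d+a')+d'·((d+a')')'))'
= c·(d·(d+a'))'+c'·(d·(d·(d+a')+d'·(d+a')))'   (double negation)
= c·(d·(d+a'))'+c'·(d·(d+a'))'   (distribution)
= (d·(d+a'))'   (distribution)
= d'   (absorption)

d'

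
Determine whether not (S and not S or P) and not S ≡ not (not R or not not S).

No

E1: not (S and not S or P) and not S
    = not P and not S   — complement / identity
E2: not (not R or not not S)
    = R and not S   — De Morgan
These differ: at P=1, R=1, S=0, E1 = 0 but E2 = 1.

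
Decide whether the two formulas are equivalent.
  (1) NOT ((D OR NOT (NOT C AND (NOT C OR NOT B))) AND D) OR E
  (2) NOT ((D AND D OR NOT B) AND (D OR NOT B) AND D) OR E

Yes

E1: NOT ((D OR NOT (NOT C AND (NOT C OR NOT B))) AND D) OR E
    = NOT ((D OR NOT NOT C) AND D) OR E   [absorption]
    = NOT ((D OR C) AND D) OR E   [double negation]
    = NOT D OR E   [absorption]
E2: NOT ((D AND D OR NOT B) AND (D OR NOT B) AND D) OR E
    = NOT ((D AND D OR NOT B) AND D) OR E   [absorption]
    = NOT ((D OR NOT B) AND D) OR E   [idempotence]
    = NOT D OR E   [absorption]
Both reduce to NOT D OR E, so they are equivalent.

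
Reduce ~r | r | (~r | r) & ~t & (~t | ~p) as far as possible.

~r | r | (~r | r) & ~t & (~t | ~p)
= ~r | r | (~r | r) & ~t   — absorption
= ~r | r   — absorption
= 1   — complement

1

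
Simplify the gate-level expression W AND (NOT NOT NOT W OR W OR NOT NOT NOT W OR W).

W AND (NOT NOT NOT W OR W OR NOT NOT NOT W OR W)
= W AND (NOT NOT NOT W OR W)   [idempotence]
= W AND (NOT W OR W)   [double negation]
= W   [complement / identity]

W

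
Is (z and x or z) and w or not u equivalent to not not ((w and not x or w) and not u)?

E1: (z and x or z) and w or not u
    = z and w or not u   (absorption)
E2: not not ((w and not x or w) and not u)
    = not not (w and not u)   (absorption)
    = w and not u   (double negation)
These differ: at u=0, w=0, x=1, z=1, E1 = 1 but E2 = 0.

No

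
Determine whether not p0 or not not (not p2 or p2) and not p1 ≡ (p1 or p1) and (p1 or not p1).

E1: not p0 or not not (not p2 or p2) and not p1
    = not p0 or (not p2 or p2) and not p1   (double negation)
    = not p0 or not p1   (complement / identity)
E2: (p1 or p1) and (p1 or not p1)
    = p1 and not p1 or p1   (distribution)
    = p1   (complement / identity)
These differ: at p0=0, p1=0, p2=0, E1 = 1 but E2 = 0.

No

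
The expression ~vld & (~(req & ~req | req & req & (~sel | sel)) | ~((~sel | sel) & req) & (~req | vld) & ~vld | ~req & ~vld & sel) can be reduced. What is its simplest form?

~vld & (~(req & ~req | req & req & (~sel | sel)) | ~((~sel | sel) & req) & (~req | vld) & ~vld | ~req & ~vld & sel)
= ~vld & (~(req & ~req | req & req & (~sel | sel)) | ~req & (~req | vld) & ~vld | ~req & ~vld & sel)   (complement / identity)
= ~vld & (~(req & ~req | req & req) | ~req & (~req | vld) & ~vld | ~req & ~vld & sel)   (complement / identity)
= ~vld & (~(req & ~req | req & req) | ~req & ~vld | ~req & ~vld & sel)   (absorption)
= ~vld & (~(req & ~req | req & req) | ~req & ~vld)   (absorption)
= ~vld & (~req | ~req & ~vld)   (distribution)
= ~vld & ~req   (absorption)

~vld & ~req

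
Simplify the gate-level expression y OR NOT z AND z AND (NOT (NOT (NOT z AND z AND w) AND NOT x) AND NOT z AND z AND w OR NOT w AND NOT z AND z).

y OR NOT z AND z AND (NOT (NOT (NOT z AND z AND w) AND NOT x) AND NOT z AND z AND w OR NOT w AND NOT z AND z)
= y OR NOT z AND z AND ((NOT z AND z AND w OR x) AND NOT z AND z AND w OR NOT w AND NOT z AND z)   — De Morgan
= y OR NOT z AND z AND (NOT z AND z AND w OR NOT w AND NOT z AND z)   — absorption
= y OR NOT z AND z AND NOT z AND z   — distribution
= y OR NOT z AND z   — idempotence
= y   — complement / identity

y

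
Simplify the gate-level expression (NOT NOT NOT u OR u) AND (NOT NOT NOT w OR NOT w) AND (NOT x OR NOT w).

NOT w

(NOT NOT NOT u OR u) AND (NOT NOT NOT w OR NOT w) AND (NOT x OR NOT w)
= (NOT u OR u) AND (NOT NOT NOT w OR NOT w) AND (NOT x OR NOT w)
= (NOT NOT NOT w OR NOT w) AND (NOT x OR NOT w)
= NOT w OR NOT NOT NOT w AND NOT x
= NOT w OR NOT w AND NOT x
= NOT w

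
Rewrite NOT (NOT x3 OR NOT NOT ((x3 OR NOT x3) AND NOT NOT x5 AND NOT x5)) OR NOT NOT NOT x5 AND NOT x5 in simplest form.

NOT (NOT x3 OR NOT NOT ((x3 OR NOT x3) AND NOT NOT x5 AND NOT x5)) OR NOT NOT NOT x5 AND NOT x5
= NOT (NOT x3 OR NOT NOT (NOT NOT x5 AND NOT x5)) OR NOT NOT NOT x5 AND NOT x5   — complement / identity
= x3 AND NOT (NOT NOT x5 AND NOT x5) OR NOT NOT NOT x5 AND NOT x5   — De Morgan
= x3 AND (NOT x5 OR x5) OR NOT NOT NOT x5 AND NOT x5   — De Morgan
= x3 OR NOT NOT NOT x5 AND NOT x5   — complement / identity
= x3 OR NOT x5 AND NOT x5   — double negation
= x3 OR NOT x5   — idempotence

x3 OR NOT x5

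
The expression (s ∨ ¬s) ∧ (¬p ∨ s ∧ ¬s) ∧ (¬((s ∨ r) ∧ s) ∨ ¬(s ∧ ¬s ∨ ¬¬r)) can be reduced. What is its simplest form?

(s ∨ ¬s) ∧ (¬p ∨ s ∧ ¬s) ∧ (¬((s ∨ r) ∧ s) ∨ ¬(s ∧ ¬s ∨ ¬¬r))
= (¬p ∨ s ∧ ¬s) ∧ (¬((s ∨ r) ∧ s) ∨ ¬(s ∧ ¬s ∨ ¬¬r))   — complement / identity
= (¬p ∨ s ∧ ¬s) ∧ (¬((s ∨ r) ∧ s) ∨ ¬¬¬r)   — complement / identity
= (¬p ∨ s ∧ ¬s) ∧ (¬s ∨ ¬¬¬r)   — absorption
= ¬p ∧ (¬s ∨ ¬¬¬r)   — complement / identity
= ¬p ∧ (¬s ∨ ¬r)   — double negation

¬p ∧ (¬s ∨ ¬r)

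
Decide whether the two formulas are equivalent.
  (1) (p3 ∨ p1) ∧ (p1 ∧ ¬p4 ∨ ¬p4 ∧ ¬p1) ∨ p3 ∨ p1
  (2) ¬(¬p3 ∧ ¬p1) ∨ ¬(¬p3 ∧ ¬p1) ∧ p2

Yes

E1: (p3 ∨ p1) ∧ (p1 ∧ ¬p4 ∨ ¬p4 ∧ ¬p1) ∨ p3 ∨ p1
    = (p3 ∨ p1) ∧ ¬p4 ∨ p3 ∨ p1
    = p3 ∨ p1
E2: ¬(¬p3 ∧ ¬p1) ∨ ¬(¬p3 ∧ ¬p1) ∧ p2
    = ¬(¬p3 ∧ ¬p1)
    = p3 ∨ p1
Both reduce to p3 ∨ p1, so they are equivalent.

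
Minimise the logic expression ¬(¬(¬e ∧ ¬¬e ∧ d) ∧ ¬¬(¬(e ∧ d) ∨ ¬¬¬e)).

¬(¬(¬e ∧ ¬¬e ∧ d) ∧ ¬¬(¬(e ∧ d) ∨ ¬¬¬e))
= ¬(¬(¬e ∧ ¬¬e ∧ d) ∧ ¬¬(¬(e ∧ d) ∨ ¬e))   (double negation)
= ¬(¬(¬e ∧ ¬¬e ∧ d) ∧ ¬(e ∧ d ∧ e))   (De Morgan)
= ¬(¬(¬e ∧ e ∧ d) ∧ ¬(e ∧ d ∧ e))   (double negation)
= ¬e ∧ e ∧ d ∨ e ∧ d ∧ e   (De Morgan)
= e ∧ d   (distribution)

e ∧ d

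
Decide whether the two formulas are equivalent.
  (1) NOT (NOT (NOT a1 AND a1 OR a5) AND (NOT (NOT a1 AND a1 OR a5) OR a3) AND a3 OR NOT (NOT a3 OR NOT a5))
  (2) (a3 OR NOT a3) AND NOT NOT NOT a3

Yes

E1: NOT (NOT (NOT a1 AND a1 OR a5) AND (NOT (NOT a1 AND a1 OR a5) OR a3) AND a3 OR NOT (NOT a3 OR NOT a5))
    = NOT (NOT (NOT a1 AND a1 OR a5) AND (NOT (NOT a1 AND a1 OR a5) OR a3) AND a3 OR a3 AND a5)   — De Morgan
    = NOT (NOT (NOT a1 AND a1 OR a5) AND a3 OR a3 AND a5)   — absorption
    = NOT (NOT a5 AND a3 OR a3 AND a5)   — complement / identity
    = NOT a3   — distribution
E2: (a3 OR NOT a3) AND NOT NOT NOT a3
    = NOT NOT NOT a3   — complement / identity
    = NOT a3   — double negation
Both reduce to NOT a3, so they are equivalent.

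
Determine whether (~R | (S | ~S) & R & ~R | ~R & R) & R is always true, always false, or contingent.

(~R | (S | ~S) & R & ~R | ~R & R) & R
= (~R | R & ~R | ~R & R) & R   — complement / identity
= (~R | R & ~R) & R   — complement / identity
= ~R & R   — complement / identity
= 0   — complement

always false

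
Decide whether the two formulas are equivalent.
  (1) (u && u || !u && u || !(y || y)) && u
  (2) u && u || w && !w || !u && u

Yes

E1: (u && u || !u && u || !(y || y)) && u
    = (u || !(y || y)) && u   (distribution)
    = (u || !y) && u   (idempotence)
    = u   (absorption)
E2: u && u || w && !w || !u && u
    = u && u || !u && u   (complement / identity)
    = u   (distribution)
Both reduce to u, so they are equivalent.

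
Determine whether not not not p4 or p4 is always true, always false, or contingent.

not not not p4 or p4
= not p4 or p4   — double negation
= True   — complement

always true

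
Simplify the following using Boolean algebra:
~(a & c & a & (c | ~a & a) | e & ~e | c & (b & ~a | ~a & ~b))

~(a & c & a & (c | ~a & a) | e & ~e | c & (b & ~a | ~a & ~b))
= ~(a & c & a & (c | ~a & a) | e & ~e | c & ~a)   — distribution
= ~(a & c & a & (c | ~a & a) | c & ~a)   — complement / identity
= ~(a & c & a & c | c & ~a)   — complement / identity
= ~(a & c | c & ~a)   — idempotence
= ~c   — distribution

~c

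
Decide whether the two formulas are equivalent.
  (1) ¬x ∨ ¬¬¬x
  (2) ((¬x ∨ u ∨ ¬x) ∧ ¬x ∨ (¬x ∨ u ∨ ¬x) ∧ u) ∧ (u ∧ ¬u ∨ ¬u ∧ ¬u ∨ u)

E1: ¬x ∨ ¬¬¬x
    = ¬x ∨ ¬x   (double negation)
    = ¬x   (idempotence)
E2: ((¬x ∨ u ∨ ¬x) ∧ ¬x ∨ (¬x ∨ u ∨ ¬x) ∧ u) ∧ (u ∧ ¬u ∨ ¬u ∧ ¬u ∨ u)
    = ((¬x ∨ u ∨ ¬x) ∧ ¬x ∨ (¬x ∨ u ∨ ¬x) ∧ u) ∧ (¬u ∨ u)   (distribution)
    = (¬x ∨ u ∨ ¬x) ∧ ¬x ∨ (¬x ∨ u ∨ ¬x) ∧ u   (complement / identity)
    = (¬x ∨ u ∨ ¬x) ∧ (¬x ∨ u)   (distribution)
    = ¬x ∨ u   (absorption)
These differ: at u=1, x=1, E1 = 0 but E2 = 1.

No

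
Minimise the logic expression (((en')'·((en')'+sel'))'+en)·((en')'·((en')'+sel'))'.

en'

(((en')'·((en')'+sel'))'+en)·((en')'·((en')'+sel'))'
= ((en')'·((en')'+sel'))'   (absorption)
= ((en')')'   (absorption)
= en'   (double negation)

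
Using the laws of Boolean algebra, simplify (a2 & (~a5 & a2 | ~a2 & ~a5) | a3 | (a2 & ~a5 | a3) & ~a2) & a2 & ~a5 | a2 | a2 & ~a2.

(a2 & (~a5 & a2 | ~a2 & ~a5) | a3 | (a2 & ~a5 | a3) & ~a2) & a2 & ~a5 | a2 | a2 & ~a2
= (a2 & ~a5 | a3 | (a2 & ~a5 | a3) & ~a2) & a2 & ~a5 | a2 | a2 & ~a2   (distribution)
= (a2 & ~a5 | a3) & a2 & ~a5 | a2 | a2 & ~a2   (absorption)
= (a2 & ~a5 | a3) & a2 & ~a5 | a2   (complement / identity)
= a2 & ~a5 | a2   (absorption)
= a2   (absorption)

a2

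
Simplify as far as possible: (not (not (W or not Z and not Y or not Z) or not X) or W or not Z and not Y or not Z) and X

(W or not Z) and X

(not (not (W or not Z and not Y or not Z) or not X) or W or not Z and not Y or not Z) and X
= ((W or not Z and not Y or not Z) and X or W or not Z and not Y or not Z) and X   (De Morgan)
= (W or not Z and not Y or not Z) and X   (absorption)
= (W or not Z) and X   (absorption)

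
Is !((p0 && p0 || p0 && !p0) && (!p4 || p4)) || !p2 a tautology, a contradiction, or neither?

neither

!((p0 && p0 || p0 && !p0) && (!p4 || p4)) || !p2
= !(p0 && p0 || p0 && !p0) || !p2   (complement / identity)
= !p0 || !p2   (distribution)
This depends on p0, p2, so it is not a constant.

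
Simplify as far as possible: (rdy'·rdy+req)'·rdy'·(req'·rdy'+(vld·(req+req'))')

(rdy'·rdy+req)'·rdy'·(req'·rdy'+(vld·(req+req'))')
= req'·rdy'·(req'·rdy'+(vld·(req+req'))')   [complement / identity]
= req'·rdy'·(req'·rdy'+vld')   [complement / identity]
= req'·rdy'   [absorption]

req'·rdy'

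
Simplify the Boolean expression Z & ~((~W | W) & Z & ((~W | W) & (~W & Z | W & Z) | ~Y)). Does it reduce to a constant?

Z & ~((~W | W) & Z & ((~W | W) & (~W & Z | W & Z) | ~Y))
= Z & ~((~W | W) & Z & ((~W | W) & Z | ~Y))   — distribution
= Z & ~((~W | W) & Z)   — absorption
= Z & ~Z   — complement / identity
= 0   — complement

0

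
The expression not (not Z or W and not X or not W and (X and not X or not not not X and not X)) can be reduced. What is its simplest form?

not (not Z or W and not X or not W and (X and not X or not not not X and not X))
= not (not Z or W and not X or not W and (X and not X or not X and not X))   [double negation]
= not (not Z or W and not X or not W and not X)   [distribution]
= not (not Z or not X)   [distribution]
= Z and X   [De Morgan]

Z and X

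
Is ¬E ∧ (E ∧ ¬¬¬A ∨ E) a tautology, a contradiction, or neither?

contradiction

¬E ∧ (E ∧ ¬¬¬A ∨ E)
= ¬E ∧ (E ∧ ¬A ∨ E)   — double negation
= ¬E ∧ E   — absorption
= False   — complement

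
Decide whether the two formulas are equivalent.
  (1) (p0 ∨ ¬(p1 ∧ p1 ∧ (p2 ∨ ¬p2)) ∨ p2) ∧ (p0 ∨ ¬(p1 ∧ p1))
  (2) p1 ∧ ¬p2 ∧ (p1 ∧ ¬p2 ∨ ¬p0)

No

E1: (p0 ∨ ¬(p1 ∧ p1 ∧ (p2 ∨ ¬p2)) ∨ p2) ∧ (p0 ∨ ¬(p1 ∧ p1))
    = (p0 ∨ ¬(p1 ∧ p1) ∨ p2) ∧ (p0 ∨ ¬(p1 ∧ p1))
    = p0 ∨ ¬(p1 ∧ p1)
    = p0 ∨ ¬p1
E2: p1 ∧ ¬p2 ∧ (p1 ∧ ¬p2 ∨ ¬p0)
    = p1 ∧ ¬p2
These differ: at p0=1, p1=0, p2=1, E1 = 1 but E2 = 0.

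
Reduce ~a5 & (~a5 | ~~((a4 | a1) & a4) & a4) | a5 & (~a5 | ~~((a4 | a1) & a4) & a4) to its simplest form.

~a5 | a4

~a5 & (~a5 | ~~((a4 | a1) & a4) & a4) | a5 & (~a5 | ~~((a4 | a1) & a4) & a4)
= (~a5 | ~~((a4 | a1) & a4) & a4) & (~a5 | a5)   [distribution]
= (~a5 | (a4 | a1) & a4 & a4) & (~a5 | a5)   [double negation]
= (~a5 | a4 & a4) & (~a5 | a5)   [absorption]
= ~a5 | a4 & a4   [complement / identity]
= ~a5 | a4   [idempotence]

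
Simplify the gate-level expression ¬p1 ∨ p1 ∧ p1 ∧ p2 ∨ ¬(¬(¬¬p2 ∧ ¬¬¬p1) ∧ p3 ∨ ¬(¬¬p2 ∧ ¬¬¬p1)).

¬p1 ∨ p1 ∧ p1 ∧ p2 ∨ ¬(¬(¬¬p2 ∧ ¬¬¬p1) ∧ p3 ∨ ¬(¬¬p2 ∧ ¬¬¬p1))
= ¬p1 ∨ p1 ∧ p1 ∧ p2 ∨ ¬¬(¬¬p2 ∧ ¬¬¬p1)   (absorption)
= ¬p1 ∨ p1 ∧ p2 ∨ ¬¬(¬¬p2 ∧ ¬¬¬p1)   (idempotence)
= ¬p1 ∨ p1 ∧ p2 ∨ ¬(¬p2 ∨ ¬¬p1)   (De Morgan)
= ¬p1 ∨ p1 ∧ p2 ∨ p2 ∧ ¬p1   (De Morgan)
= ¬p1 ∨ p2   (distribution)

¬p1 ∨ p2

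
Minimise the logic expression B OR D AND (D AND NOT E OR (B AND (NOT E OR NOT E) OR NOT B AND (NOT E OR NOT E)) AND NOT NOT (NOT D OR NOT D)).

B OR D AND NOT E

B OR D AND (D AND NOT E OR (B AND (NOT E OR NOT E) OR NOT B AND (NOT E OR NOT E)) AND NOT NOT (NOT D OR NOT D))
= B OR D AND (D AND NOT E OR (B AND (NOT E OR NOT E) OR NOT B AND (NOT E OR NOT E)) AND (NOT D OR NOT D))   [double negation]
= B OR D AND (D AND NOT E OR (NOT E OR NOT E) AND (NOT D OR NOT D))   [distribution]
= B OR D AND (D AND NOT E OR NOT E AND (NOT D OR NOT D))   [idempotence]
= B OR D AND (D AND NOT E OR NOT E AND NOT D)   [idempotence]
= B OR D AND NOT E   [distribution]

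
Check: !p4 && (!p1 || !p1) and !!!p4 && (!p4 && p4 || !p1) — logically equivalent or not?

Yes

E1: !p4 && (!p1 || !p1)
    = !p4 && !p1
E2: !!!p4 && (!p4 && p4 || !p1)
    = !!!p4 && !p1
    = !p4 && !p1
Both reduce to !p4 && !p1, so they are equivalent.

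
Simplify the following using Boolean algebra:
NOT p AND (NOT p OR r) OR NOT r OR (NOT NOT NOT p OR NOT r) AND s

NOT p AND (NOT p OR r) OR NOT r OR (NOT NOT NOT p OR NOT r) AND s
= NOT p OR NOT r OR (NOT NOT NOT p OR NOT r) AND s   — absorption
= NOT p OR NOT r OR (NOT p OR NOT r) AND s   — double negation
= NOT p OR NOT r   — absorption

NOT p OR NOT r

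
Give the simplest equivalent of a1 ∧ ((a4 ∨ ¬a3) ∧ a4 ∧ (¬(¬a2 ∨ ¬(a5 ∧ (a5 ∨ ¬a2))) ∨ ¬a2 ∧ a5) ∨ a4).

a1 ∧ a4

a1 ∧ ((a4 ∨ ¬a3) ∧ a4 ∧ (¬(¬a2 ∨ ¬(a5 ∧ (a5 ∨ ¬a2))) ∨ ¬a2 ∧ a5) ∨ a4)
= a1 ∧ ((a4 ∨ ¬a3) ∧ a4 ∧ (¬(¬a2 ∨ ¬a5) ∨ ¬a2 ∧ a5) ∨ a4)   [absorption]
= a1 ∧ (a4 ∧ (¬(¬a2 ∨ ¬a5) ∨ ¬a2 ∧ a5) ∨ a4)   [absorption]
= a1 ∧ (a4 ∧ (a2 ∧ a5 ∨ ¬a2 ∧ a5) ∨ a4)   [De Morgan]
= a1 ∧ (a4 ∧ a5 ∨ a4)   [distribution]
= a1 ∧ a4   [absorption]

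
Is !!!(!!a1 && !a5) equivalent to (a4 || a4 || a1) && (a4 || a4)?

E1: !!!(!!a1 && !a5)
    = !!(!a1 || a5)   (De Morgan)
    = !a1 || a5   (double negation)
E2: (a4 || a4 || a1) && (a4 || a4)
    = a4 || a4   (absorption)
    = a4   (idempotence)
These differ: at a1=0, a4=0, a5=0, E1 = 1 but E2 = 0.

No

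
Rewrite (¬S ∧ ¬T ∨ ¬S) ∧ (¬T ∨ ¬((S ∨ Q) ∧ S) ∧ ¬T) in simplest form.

¬S ∧ ¬T

(¬S ∧ ¬T ∨ ¬S) ∧ (¬T ∨ ¬((S ∨ Q) ∧ S) ∧ ¬T)
= (¬S ∧ ¬T ∨ ¬S) ∧ (¬T ∨ ¬S ∧ ¬T)
= ¬S ∧ ¬T ∨ ¬S ∧ ¬T
= ¬S ∧ ¬T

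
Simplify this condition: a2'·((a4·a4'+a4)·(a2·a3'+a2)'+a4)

a2'·a4

a2'·((a4·a4'+a4)·(a2·a3'+a2)'+a4)
= a2'·((a4·a4'+a4)·a2'+a4)   — absorption
= a2'·(a4·a2'+a4)   — complement / identity
= a2'·a4   — absorption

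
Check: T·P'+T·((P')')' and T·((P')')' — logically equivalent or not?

Yes

E1: T·P'+T·((P')')'
    = T·P'+T·P'   (double negation)
    = T·P'   (idempotence)
E2: T·((P')')'
    = T·P'   (double negation)
Both reduce to T·P', so they are equivalent.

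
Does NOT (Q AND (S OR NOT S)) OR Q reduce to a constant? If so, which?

yes, True

NOT (Q AND (S OR NOT S)) OR Q
= NOT Q OR Q   [complement / identity]
= TRUE   [complement]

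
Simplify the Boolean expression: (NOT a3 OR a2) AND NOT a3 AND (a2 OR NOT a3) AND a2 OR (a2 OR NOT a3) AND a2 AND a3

a2

(NOT a3 OR a2) AND NOT a3 AND (a2 OR NOT a3) AND a2 OR (a2 OR NOT a3) AND a2 AND a3
= NOT a3 AND (a2 OR NOT a3) AND a2 OR (a2 OR NOT a3) AND a2 AND a3   (absorption)
= (a2 OR NOT a3) AND a2   (distribution)
= a2   (absorption)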